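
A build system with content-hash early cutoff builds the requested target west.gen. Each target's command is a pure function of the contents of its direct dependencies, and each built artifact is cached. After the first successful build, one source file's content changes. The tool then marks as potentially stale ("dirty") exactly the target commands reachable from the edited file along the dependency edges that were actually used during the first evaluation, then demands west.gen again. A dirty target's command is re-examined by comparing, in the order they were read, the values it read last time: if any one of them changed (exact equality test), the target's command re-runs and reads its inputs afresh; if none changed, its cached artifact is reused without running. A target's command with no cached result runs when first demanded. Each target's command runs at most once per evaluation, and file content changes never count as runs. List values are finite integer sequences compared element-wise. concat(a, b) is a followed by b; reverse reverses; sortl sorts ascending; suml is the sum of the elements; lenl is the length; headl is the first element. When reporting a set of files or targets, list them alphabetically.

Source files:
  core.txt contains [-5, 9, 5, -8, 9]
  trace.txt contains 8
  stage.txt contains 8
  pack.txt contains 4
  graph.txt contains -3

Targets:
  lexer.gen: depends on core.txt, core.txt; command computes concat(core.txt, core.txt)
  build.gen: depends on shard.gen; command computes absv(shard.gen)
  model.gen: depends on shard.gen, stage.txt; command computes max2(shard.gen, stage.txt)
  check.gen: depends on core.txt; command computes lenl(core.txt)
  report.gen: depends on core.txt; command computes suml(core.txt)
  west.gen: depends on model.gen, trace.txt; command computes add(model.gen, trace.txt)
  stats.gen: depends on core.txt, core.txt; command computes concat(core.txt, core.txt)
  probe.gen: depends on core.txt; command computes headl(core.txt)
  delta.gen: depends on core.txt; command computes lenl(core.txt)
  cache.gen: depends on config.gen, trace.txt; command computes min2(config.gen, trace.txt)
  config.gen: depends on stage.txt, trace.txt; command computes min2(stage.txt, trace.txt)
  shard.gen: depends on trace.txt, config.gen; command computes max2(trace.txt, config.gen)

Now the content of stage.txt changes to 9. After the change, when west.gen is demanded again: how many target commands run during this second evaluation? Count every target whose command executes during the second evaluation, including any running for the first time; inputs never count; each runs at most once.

First evaluation (everything demanded from the output):
  config.gen = min2(8, 8) = 8
  shard.gen = max2(8, 8) = 8
  model.gen = max2(8, 8) = 8
  west.gen = add(8, 8) = 16

Propagation after the edit:
  config.gen: runs — stage.txt 8->9; result 8 (same value as before).
  shard.gen: checked — values it read are unchanged (trace.txt unchanged, config.gen unchanged); reused cached 8 without running.
  model.gen: runs — stage.txt 8->9; result 9.
  west.gen: runs — model.gen 8->9; result 17.

Key observation: the cutoff stops propagation at shard.gen — its inputs' values are unchanged, so it reuses its cache.

Target commands that run: config.gen, model.gen, west.gen — 3 in total.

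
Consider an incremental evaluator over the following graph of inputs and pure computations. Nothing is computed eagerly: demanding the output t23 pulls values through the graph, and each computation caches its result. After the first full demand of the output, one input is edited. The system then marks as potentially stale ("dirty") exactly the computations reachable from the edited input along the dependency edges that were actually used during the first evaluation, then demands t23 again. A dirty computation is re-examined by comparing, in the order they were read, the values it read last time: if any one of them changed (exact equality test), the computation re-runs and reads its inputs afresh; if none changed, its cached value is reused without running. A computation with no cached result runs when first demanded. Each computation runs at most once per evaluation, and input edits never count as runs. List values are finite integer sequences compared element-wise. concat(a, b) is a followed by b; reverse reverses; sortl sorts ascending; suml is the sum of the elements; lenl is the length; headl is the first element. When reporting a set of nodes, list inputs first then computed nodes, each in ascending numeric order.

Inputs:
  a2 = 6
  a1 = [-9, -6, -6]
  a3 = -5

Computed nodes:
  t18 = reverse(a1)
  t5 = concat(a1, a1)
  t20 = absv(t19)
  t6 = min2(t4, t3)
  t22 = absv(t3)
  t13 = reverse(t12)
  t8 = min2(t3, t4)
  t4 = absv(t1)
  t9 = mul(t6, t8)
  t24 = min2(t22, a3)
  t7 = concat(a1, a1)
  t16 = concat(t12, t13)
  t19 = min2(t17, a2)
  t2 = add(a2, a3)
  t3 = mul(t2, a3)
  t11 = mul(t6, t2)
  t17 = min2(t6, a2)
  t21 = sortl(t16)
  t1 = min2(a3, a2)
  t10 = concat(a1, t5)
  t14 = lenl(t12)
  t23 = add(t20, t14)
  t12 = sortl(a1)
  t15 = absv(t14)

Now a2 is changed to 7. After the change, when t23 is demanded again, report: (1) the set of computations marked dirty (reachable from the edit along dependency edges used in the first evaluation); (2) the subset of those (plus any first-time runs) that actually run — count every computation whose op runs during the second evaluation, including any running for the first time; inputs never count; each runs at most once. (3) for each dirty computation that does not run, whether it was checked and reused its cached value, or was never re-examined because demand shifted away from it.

Dirty set: t1, t2, t3, t4, t6, t17, t19, t20, t23.
Run set: t1, t2, t3, t6, t17, t19, t20, t23 (8 run).
Re-examined without running (cache reused): t4.
The important point: at t4 every value read last time is unchanged, so the dirty flag clears without a run.

Initial pass — values computed on the first demand:
  t1 = min2(-5, 6) = -5
  t2 = add(6, -5) = 1
  t3 = mul(1, -5) = -5
  t4 = absv(-5) = 5
  t6 = min2(5, -5) = -5
  t12 = sortl([-9, -6, -6]) = [-9, -6, -6]
  t14 = lenl([-9, -6, -6]) = 3
  t17 = min2(-5, 6) = -5
  t19 = min2(-5, 6) = -5
  t20 = absv(-5) = 5
  t23 = add(5, 3) = 8

Second demand — change propagation:
  t1: re-runs because a2 6->7; new result -5 (unchanged).
  t2: re-runs because a2 6->7; new result 2.
  t3: re-runs because t2 1->2; new result -10.
  t4: re-examined; everything it read last time is the same (t1 unchanged) — cache 5 kept, no run.
  t6: re-runs because t3 -5->-10; new result -10.
  t17: re-runs because t6 -5->-10; a2 6->7; new result -10.
  t19: re-runs because t17 -5->-10; a2 6->7; new result -10.
  t20: re-runs because t19 -5->-10; new result 10.
  t23: re-runs because t20 5->10; new result 13.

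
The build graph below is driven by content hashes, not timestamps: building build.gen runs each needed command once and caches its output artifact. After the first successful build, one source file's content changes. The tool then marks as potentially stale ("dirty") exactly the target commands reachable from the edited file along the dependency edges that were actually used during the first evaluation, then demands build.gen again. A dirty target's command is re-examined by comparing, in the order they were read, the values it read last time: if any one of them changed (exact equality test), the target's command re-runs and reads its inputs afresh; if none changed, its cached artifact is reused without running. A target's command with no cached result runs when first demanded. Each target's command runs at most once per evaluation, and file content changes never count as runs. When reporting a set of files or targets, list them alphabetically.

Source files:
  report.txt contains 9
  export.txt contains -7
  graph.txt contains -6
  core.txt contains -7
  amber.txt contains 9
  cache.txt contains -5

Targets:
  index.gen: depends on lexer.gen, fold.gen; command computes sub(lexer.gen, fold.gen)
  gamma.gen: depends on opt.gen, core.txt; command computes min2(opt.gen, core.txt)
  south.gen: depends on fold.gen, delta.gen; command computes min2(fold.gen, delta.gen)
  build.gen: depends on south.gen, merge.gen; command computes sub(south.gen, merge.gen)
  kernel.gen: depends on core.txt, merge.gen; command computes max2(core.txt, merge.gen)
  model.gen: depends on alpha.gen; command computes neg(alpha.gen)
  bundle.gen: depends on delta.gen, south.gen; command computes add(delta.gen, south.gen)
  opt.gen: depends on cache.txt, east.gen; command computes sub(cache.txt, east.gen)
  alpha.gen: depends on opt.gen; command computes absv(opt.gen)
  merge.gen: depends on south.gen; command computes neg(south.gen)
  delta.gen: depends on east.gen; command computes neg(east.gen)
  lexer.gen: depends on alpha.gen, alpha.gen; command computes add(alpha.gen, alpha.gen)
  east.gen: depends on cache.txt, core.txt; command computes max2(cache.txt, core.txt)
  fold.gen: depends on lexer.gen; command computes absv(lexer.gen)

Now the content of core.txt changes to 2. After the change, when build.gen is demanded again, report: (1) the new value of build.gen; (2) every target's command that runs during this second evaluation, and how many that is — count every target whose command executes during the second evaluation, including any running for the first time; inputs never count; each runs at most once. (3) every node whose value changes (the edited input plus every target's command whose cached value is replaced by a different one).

build.gen now evaluates to -4.
Run set: alpha.gen, build.gen, delta.gen, east.gen, fold.gen, lexer.gen, merge.gen, opt.gen, south.gen (9 run).
Changed values: alpha.gen, build.gen, core.txt, delta.gen, east.gen, fold.gen, lexer.gen, merge.gen, opt.gen, south.gen.

Initial pass — values computed on the first demand:
  east.gen = max2(-5, -7) = -5
  delta.gen = neg(-5) = 5
  opt.gen = sub(-5, -5) = 0
  alpha.gen = absv(0) = 0
  lexer.gen = add(0, 0) = 0
  fold.gen = absv(0) = 0
  south.gen = min2(0, 5) = 0
  merge.gen = neg(0) = 0
  build.gen = sub(0, 0) = 0

Second demand — change propagation:
  east.gen: re-runs because core.txt -7->2; new result 2.
  delta.gen: re-runs because east.gen -5->2; new result -2.
  opt.gen: re-runs because east.gen -5->2; new result -7.
  alpha.gen: re-runs because opt.gen 0->-7; new result 7.
  lexer.gen: re-runs because alpha.gen 0->7; alpha.gen 0->7; new result 14.
  fold.gen: re-runs because lexer.gen 0->14; new result 14.
  south.gen: re-runs because fold.gen 0->14; delta.gen 5->-2; new result -2.
  merge.gen: re-runs because south.gen 0->-2; new result 2.
  build.gen: re-runs because south.gen 0->-2; merge.gen 0->2; new result -4.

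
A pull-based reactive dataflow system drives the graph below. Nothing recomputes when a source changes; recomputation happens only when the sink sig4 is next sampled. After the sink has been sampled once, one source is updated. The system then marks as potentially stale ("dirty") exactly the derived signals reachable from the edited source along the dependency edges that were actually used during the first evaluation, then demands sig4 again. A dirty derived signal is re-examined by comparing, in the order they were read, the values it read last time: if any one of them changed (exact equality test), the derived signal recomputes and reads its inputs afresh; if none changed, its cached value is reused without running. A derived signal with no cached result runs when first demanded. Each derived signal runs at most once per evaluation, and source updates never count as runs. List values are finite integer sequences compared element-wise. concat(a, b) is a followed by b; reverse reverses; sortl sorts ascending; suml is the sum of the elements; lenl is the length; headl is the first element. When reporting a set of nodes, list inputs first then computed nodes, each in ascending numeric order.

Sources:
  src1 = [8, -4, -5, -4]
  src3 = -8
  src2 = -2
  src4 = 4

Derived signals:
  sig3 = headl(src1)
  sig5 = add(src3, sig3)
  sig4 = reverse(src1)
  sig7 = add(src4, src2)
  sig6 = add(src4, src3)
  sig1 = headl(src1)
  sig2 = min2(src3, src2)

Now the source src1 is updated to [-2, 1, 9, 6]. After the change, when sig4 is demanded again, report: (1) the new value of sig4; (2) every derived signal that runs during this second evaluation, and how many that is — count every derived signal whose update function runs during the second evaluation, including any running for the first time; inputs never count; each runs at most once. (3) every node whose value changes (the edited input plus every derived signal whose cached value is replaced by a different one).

First evaluation (everything demanded from the output):
  sig4 = reverse([8, -4, -5, -4]) = [-4, -5, -4, 8]

Propagation after the edit:
  sig4: runs — src1 [8, -4, -5, -4]->[-2, 1, 9, 6]; result [6, 9, 1, -2].

New value of sig4: [6, 9, 1, -2].
Derived signals that run: sig4 — 1 in total.
Values that change: src1, sig4.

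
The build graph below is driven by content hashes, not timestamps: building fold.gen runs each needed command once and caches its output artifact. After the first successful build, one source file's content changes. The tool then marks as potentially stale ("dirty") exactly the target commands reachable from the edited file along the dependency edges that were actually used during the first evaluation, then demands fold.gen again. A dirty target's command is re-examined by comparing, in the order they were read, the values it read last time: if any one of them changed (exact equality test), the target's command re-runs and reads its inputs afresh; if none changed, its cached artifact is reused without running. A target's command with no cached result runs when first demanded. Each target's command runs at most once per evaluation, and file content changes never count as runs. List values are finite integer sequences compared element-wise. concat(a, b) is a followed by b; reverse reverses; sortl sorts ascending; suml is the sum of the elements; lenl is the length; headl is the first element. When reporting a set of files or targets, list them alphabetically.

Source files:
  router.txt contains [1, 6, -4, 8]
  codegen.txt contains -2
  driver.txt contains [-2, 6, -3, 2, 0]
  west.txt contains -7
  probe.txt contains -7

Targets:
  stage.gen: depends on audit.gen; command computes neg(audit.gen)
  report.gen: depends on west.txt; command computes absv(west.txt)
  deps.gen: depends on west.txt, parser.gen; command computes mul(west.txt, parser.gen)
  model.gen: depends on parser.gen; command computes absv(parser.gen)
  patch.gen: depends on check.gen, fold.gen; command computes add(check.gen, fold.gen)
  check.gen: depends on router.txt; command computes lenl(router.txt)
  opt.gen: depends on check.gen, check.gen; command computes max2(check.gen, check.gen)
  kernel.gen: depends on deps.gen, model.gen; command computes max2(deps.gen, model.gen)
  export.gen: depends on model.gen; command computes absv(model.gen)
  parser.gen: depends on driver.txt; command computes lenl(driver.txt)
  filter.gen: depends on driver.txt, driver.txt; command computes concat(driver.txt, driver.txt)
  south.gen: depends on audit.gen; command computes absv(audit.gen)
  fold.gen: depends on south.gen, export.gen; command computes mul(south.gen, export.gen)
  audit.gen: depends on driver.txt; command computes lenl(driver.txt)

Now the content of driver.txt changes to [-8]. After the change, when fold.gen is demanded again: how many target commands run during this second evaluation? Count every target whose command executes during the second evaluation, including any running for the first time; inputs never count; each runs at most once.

Run set: audit.gen, export.gen, fold.gen, model.gen, parser.gen, south.gen (6 run).

Initial pass — values computed on the first demand:
  audit.gen = lenl([-2, 6, -3, 2, 0]) = 5
  parser.gen = lenl([-2, 6, -3, 2, 0]) = 5
  model.gen = absv(5) = 5
  export.gen = absv(5) = 5
  south.gen = absv(5) = 5
  fold.gen = mul(5, 5) = 25

Second demand — change propagation:
  audit.gen: re-runs because driver.txt [-2, 6, -3, 2, 0]->[-8]; new result 1.
  parser.gen: re-runs because driver.txt [-2, 6, -3, 2, 0]->[-8]; new result 1.
  model.gen: re-runs because parser.gen 5->1; new result 1.
  export.gen: re-runs because model.gen 5->1; new result 1.
  south.gen: re-runs because audit.gen 5->1; new result 1.
  fold.gen: re-runs because south.gen 5->1; export.gen 5->1; new result 1.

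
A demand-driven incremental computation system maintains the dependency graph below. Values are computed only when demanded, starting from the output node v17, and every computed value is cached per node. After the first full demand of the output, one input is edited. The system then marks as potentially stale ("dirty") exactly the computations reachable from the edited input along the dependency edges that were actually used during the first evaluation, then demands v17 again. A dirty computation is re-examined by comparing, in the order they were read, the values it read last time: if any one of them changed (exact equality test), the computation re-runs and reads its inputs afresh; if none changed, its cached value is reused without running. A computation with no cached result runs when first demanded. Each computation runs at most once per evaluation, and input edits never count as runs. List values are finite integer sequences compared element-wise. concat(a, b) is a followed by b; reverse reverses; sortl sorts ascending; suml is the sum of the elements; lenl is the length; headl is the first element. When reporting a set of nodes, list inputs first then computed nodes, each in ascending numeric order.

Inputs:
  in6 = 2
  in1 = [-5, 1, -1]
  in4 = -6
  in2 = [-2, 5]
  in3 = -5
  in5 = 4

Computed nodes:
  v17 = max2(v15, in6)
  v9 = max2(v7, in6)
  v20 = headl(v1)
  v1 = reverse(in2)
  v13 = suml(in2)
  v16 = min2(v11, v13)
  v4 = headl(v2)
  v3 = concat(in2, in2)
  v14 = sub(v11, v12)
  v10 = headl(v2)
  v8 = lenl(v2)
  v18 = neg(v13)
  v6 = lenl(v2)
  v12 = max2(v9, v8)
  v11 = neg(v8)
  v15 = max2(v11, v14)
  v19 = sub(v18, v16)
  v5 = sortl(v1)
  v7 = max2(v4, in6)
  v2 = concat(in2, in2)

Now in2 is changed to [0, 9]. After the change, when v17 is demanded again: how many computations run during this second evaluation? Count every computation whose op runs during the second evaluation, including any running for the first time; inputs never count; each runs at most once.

Computations that run: v2, v4, v7, v8 — 4 in total.
Key observation: the cutoff stops propagation at v9 — its inputs' values are unchanged, so it reuses its cache.

First evaluation (everything demanded from the output):
  v2 = concat([-2, 5], [-2, 5]) = [-2, 5, -2, 5]
  v4 = headl([-2, 5, -2, 5]) = -2
  v7 = max2(-2, 2) = 2
  v8 = lenl([-2, 5, -2, 5]) = 4
  v9 = max2(2, 2) = 2
  v11 = neg(4) = -4
  v12 = max2(2, 4) = 4
  v14 = sub(-4, 4) = -8
  v15 = max2(-4, -8) = -4
  v17 = max2(-4, 2) = 2

Propagation after the edit:
  v2: runs — in2 [-2, 5]->[0, 9]; in2 [-2, 5]->[0, 9]; result [0, 9, 0, 9].
  v4: runs — v2 [-2, 5, -2, 5]->[0, 9, 0, 9]; result 0.
  v7: runs — v4 -2->0; result 2 (same value as before).
  v8: runs — v2 [-2, 5, -2, 5]->[0, 9, 0, 9]; result 4 (same value as before).
  v9: checked — values it read are unchanged (v7 unchanged, in6 unchanged); reused cached 2 without running.
  v11: checked — values it read are unchanged (v8 unchanged); reused cached -4 without running.
  v12: checked — values it read are unchanged (v9 unchanged, v8 unchanged); reused cached 4 without running.
  v14: checked — values it read are unchanged (v11 unchanged, v12 unchanged); reused cached -8 without running.
  v15: checked — values it read are unchanged (v11 unchanged, v14 unchanged); reused cached -4 without running.
  v17: checked — values it read are unchanged (v15 unchanged, in6 unchanged); reused cached 2 without running.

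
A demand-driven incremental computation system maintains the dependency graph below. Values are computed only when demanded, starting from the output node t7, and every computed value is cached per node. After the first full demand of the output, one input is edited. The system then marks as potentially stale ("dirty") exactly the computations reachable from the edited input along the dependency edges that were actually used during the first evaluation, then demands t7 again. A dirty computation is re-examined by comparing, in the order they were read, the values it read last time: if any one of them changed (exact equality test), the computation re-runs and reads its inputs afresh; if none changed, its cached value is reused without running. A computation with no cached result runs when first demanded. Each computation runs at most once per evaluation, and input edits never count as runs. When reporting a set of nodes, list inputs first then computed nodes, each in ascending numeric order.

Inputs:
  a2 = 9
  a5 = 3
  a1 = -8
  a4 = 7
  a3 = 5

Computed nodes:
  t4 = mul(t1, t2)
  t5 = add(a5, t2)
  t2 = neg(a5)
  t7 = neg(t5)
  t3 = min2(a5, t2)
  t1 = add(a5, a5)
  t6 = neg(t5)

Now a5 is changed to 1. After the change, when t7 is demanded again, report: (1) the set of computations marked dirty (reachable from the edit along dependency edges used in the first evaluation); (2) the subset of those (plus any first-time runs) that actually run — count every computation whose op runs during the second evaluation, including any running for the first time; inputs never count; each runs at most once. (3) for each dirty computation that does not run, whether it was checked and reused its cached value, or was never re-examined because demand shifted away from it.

Marked dirty: t2, t5, t7.
Computations that run: t2, t5 — 2 in total.
Checked but reused from cache: t7.
Key observation: the change is absorbed at t5 — it re-runs but produces the same value, and the output's value is unchanged.

First evaluation (everything demanded from the output):
  t2 = neg(3) = -3
  t5 = add(3, -3) = 0
  t7 = neg(0) = 0

Propagation after the edit:
  t2: runs — a5 3->1; result -1.
  t5: runs — a5 3->1; t2 -3->-1; result 0 (same value as before).
  t7: checked — values it read are unchanged (t5 unchanged); reused cached 0 without running.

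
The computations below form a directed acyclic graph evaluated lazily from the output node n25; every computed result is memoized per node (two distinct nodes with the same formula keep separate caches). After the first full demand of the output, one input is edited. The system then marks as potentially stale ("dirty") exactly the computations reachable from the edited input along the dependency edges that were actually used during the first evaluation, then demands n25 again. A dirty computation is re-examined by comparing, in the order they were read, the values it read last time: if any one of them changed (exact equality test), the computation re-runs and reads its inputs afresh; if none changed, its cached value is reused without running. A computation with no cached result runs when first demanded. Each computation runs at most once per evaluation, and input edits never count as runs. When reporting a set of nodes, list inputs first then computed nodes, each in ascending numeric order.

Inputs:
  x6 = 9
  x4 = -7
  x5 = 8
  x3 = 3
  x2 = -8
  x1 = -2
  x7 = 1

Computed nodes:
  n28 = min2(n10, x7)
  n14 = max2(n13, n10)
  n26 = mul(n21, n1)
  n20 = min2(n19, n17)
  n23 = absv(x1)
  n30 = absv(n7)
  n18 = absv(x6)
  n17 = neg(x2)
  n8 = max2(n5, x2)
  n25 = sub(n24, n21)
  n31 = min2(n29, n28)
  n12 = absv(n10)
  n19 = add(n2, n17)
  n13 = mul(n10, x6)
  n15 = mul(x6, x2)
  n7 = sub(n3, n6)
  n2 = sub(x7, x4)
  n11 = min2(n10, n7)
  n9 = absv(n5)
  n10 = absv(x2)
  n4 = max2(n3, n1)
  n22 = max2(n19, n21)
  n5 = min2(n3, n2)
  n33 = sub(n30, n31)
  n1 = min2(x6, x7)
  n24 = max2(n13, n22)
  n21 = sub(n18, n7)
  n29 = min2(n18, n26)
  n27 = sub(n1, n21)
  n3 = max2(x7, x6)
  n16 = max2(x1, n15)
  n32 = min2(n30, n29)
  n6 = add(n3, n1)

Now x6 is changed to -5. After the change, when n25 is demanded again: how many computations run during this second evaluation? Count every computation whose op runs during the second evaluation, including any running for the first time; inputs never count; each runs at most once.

First demand of the output computes:
  n1 = min2(9, 1) = 1
  n2 = sub(1, -7) = 8
  n3 = max2(1, 9) = 9
  n6 = add(9, 1) = 10
  n7 = sub(9, 10) = -1
  n10 = absv(-8) = 8
  n13 = mul(8, 9) = 72
  n17 = neg(-8) = 8
  n18 = absv(9) = 9
  n19 = add(8, 8) = 16
  n21 = sub(9, -1) = 10
  n22 = max2(16, 10) = 16
  n24 = max2(72, 16) = 72
  n25 = sub(72, 10) = 62

After the edit, cleaning proceeds:
  n1: a read changed (x6 9->-5) — executes, giving -5.
  n3: a read changed (x6 9->-5) — executes, giving 1.
  n6: a read changed (n3 9->1; n1 1->-5) — executes, giving -4.
  n7: a read changed (n3 9->1; n6 10->-4) — executes, giving 5.
  n13: a read changed (x6 9->-5) — executes, giving -40.
  n18: a read changed (x6 9->-5) — executes, giving 5.
  n21: a read changed (n18 9->5; n7 -1->5) — executes, giving 0.
  n22: a read changed (n21 10->0) — executes, giving 16 — identical to its old value.
  n24: a read changed (n13 72->-40) — executes, giving 16.
  n25: a read changed (n24 72->16; n21 10->0) — executes, giving 16.

10 computations run: n1, n3, n6, n7, n13, n18, n21, n22, n24, n25.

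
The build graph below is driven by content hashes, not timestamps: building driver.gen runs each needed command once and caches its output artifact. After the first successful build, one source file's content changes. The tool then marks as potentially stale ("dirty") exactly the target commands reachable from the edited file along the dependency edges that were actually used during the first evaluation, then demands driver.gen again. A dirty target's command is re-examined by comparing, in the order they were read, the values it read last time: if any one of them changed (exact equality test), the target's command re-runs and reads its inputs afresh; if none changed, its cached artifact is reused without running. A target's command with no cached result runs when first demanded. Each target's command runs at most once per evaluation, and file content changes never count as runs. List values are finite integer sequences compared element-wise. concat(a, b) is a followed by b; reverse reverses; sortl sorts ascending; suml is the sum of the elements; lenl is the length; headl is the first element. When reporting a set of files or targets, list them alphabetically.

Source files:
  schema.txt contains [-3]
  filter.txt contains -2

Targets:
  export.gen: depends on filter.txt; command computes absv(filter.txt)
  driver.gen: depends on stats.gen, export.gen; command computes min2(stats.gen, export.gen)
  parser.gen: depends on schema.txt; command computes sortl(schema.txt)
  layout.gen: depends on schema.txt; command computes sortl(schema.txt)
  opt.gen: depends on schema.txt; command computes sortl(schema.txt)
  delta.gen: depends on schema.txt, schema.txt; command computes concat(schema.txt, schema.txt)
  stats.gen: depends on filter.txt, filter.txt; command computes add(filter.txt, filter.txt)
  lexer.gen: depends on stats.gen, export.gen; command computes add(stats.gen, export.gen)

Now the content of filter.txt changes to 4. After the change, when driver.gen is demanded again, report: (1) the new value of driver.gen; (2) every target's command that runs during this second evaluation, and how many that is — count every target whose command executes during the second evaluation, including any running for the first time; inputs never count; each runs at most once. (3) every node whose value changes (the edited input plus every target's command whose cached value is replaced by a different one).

driver.gen now evaluates to 4.
Run set: driver.gen, export.gen, stats.gen (3 run).
Changed values: driver.gen, export.gen, filter.txt, stats.gen.

Initial pass — values computed on the first demand:
  export.gen = absv(-2) = 2
  stats.gen = add(-2, -2) = -4
  driver.gen = min2(-4, 2) = -4

Second demand — change propagation:
  export.gen: re-runs because filter.txt -2->4; new result 4.
  stats.gen: re-runs because filter.txt -2->4; filter.txt -2->4; new result 8.
  driver.gen: re-runs because stats.gen -4->8; export.gen 2->4; new result 4.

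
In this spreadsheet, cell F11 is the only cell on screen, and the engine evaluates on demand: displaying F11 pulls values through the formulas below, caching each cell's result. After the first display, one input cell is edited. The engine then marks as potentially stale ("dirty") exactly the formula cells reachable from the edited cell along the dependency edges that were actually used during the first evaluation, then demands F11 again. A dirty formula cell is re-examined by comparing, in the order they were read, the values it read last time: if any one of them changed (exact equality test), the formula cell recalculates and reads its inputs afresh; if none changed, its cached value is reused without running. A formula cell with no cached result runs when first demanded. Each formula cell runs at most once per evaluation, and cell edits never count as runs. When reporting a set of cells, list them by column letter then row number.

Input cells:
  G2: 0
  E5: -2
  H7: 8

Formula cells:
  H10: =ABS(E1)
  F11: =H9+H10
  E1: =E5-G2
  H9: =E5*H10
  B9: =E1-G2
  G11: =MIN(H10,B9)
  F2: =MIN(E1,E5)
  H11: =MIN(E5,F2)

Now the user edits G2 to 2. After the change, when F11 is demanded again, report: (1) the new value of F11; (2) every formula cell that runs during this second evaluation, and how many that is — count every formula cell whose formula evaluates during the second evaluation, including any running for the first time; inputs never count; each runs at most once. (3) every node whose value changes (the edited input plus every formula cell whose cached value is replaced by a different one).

F11 now evaluates to -4.
Run set: E1, F11, H9, H10 (4 run).
Changed values: E1, F11, G2, H9, H10.

Initial pass — values computed on the first demand:
  E1 = -2 - 0 = -2
  H10 = ABS(-2) = 2
  H9 = -2 * 2 = -4
  F11 = -4 + 2 = -2

Second demand — change propagation:
  E1: re-runs because G2 0->2; new result -4.
  H10: re-runs because E1 -2->-4; new result 4.
  H9: re-runs because H10 2->4; new result -8.
  F11: re-runs because H9 -4->-8; H10 2->4; new result -4.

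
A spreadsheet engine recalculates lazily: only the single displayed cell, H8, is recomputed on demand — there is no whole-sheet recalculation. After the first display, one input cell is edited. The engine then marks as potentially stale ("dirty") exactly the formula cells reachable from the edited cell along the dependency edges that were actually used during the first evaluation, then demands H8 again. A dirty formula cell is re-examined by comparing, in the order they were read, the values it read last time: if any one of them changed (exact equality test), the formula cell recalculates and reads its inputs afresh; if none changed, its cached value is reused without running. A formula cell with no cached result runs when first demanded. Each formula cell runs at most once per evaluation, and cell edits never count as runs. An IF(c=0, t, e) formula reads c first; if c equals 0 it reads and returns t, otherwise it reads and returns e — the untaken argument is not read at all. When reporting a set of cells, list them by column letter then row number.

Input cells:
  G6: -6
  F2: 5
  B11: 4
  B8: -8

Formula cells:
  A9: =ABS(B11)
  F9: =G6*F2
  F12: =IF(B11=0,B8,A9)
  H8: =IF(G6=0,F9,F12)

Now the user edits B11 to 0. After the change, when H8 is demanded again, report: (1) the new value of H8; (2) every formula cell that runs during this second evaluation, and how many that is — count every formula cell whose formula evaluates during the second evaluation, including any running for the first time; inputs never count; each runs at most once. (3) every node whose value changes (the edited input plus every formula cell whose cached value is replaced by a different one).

First evaluation (everything demanded from the output):
  A9 = ABS(4) = 4
  F12 = IF(B11=0: B11=4 -> else branch A9) = 4
  H8 = IF(G6=0: G6=-6 -> else branch F12) = 4

Propagation after the edit:
  A9: marked dirty but never re-examined — demand shifted away from it.
  F12: runs — B11 4->0; result -8.
  H8: runs — F12 4->-8; result -8.

Key observation: a condition flipped, so demand moved to the other branch — A9 is never re-examined.

New value of H8: -8.
Formula cells that run: F12, H8 — 2 in total.
Values that change: B11, F12, H8.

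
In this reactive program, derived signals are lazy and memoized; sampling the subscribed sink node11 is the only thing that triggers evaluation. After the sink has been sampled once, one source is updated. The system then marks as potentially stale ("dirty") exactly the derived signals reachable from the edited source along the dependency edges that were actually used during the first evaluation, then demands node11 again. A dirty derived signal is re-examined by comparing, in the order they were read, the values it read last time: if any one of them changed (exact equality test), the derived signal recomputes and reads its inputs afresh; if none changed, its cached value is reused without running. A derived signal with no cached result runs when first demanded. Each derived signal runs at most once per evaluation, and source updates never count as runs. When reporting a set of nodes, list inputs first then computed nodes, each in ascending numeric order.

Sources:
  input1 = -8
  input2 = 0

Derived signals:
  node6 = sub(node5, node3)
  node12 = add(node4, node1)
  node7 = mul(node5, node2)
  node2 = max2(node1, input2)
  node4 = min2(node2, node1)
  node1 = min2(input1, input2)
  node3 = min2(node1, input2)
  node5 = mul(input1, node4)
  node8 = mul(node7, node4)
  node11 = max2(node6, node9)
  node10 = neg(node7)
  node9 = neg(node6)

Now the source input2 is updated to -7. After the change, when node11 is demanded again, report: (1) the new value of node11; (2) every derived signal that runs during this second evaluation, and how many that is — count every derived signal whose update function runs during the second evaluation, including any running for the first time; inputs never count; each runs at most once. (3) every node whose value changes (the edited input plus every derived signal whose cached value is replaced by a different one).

First demand of the output computes:
  node1 = min2(-8, 0) = -8
  node2 = max2(-8, 0) = 0
  node3 = min2(-8, 0) = -8
  node4 = min2(0, -8) = -8
  node5 = mul(-8, -8) = 64
  node6 = sub(64, -8) = 72
  node9 = neg(72) = -72
  node11 = max2(72, -72) = 72

After the edit, cleaning proceeds:
  node1: a read changed (input2 0->-7) — executes, giving -8 — identical to its old value.
  node2: a read changed (input2 0->-7) — executes, giving -7.
  node3: a read changed (input2 0->-7) — executes, giving -8 — identical to its old value.
  node4: a read changed (node2 0->-7) — executes, giving -8 — identical to its old value.
  node5: dirty, but its reads are unchanged (input1 unchanged, node4 unchanged); cached 64 stands.
  node6: dirty, but its reads are unchanged (node5 unchanged, node3 unchanged); cached 72 stands.
  node9: dirty, but its reads are unchanged (node6 unchanged); cached -72 stands.
  node11: dirty, but its reads are unchanged (node6 unchanged, node9 unchanged); cached 72 stands.

Note where the cutoff bites: node5 is checked, finds nothing changed, and keeps its cache.

Demanding node11 again yields 72.
4 derived signals run: node1, node2, node3, node4.
The nodes whose values change: input2, node2.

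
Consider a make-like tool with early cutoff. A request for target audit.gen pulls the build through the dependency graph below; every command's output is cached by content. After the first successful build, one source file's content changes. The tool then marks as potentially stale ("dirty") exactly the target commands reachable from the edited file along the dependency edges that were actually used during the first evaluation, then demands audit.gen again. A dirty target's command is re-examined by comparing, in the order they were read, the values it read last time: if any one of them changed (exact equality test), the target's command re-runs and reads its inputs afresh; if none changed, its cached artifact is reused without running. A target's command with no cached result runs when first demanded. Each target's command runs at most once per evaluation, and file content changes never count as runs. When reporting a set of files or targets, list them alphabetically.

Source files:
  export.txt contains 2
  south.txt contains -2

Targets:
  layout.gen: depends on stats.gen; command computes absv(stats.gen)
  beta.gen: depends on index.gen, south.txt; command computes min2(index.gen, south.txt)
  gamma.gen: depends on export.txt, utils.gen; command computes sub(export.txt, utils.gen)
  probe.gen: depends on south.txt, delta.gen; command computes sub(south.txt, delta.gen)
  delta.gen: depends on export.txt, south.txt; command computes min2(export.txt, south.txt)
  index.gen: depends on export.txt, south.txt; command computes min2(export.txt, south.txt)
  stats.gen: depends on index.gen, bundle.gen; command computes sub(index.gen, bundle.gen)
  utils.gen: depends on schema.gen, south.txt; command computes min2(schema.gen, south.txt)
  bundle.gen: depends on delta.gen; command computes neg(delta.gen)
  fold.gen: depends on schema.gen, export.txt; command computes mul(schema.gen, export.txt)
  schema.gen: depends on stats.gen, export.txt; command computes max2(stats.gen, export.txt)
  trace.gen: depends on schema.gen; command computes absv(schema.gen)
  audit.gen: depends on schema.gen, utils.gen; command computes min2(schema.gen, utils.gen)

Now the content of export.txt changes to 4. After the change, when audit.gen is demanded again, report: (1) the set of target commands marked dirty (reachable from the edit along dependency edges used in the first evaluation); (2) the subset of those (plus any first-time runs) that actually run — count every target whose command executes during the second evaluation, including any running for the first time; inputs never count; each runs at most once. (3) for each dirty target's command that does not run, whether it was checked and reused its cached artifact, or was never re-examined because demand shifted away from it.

First demand of the output computes:
  delta.gen = min2(2, -2) = -2
  bundle.gen = neg(-2) = 2
  index.gen = min2(2, -2) = -2
  stats.gen = sub(-2, 2) = -4
  schema.gen = max2(-4, 2) = 2
  utils.gen = min2(2, -2) = -2
  audit.gen = min2(2, -2) = -2

After the edit, cleaning proceeds:
  delta.gen: a read changed (export.txt 2->4) — executes, giving -2 — identical to its old value.
  bundle.gen: dirty, but its reads are unchanged (delta.gen unchanged); cached 2 stands.
  index.gen: a read changed (export.txt 2->4) — executes, giving -2 — identical to its old value.
  stats.gen: dirty, but its reads are unchanged (index.gen unchanged, bundle.gen unchanged); cached -4 stands.
  schema.gen: a read changed (export.txt 2->4) — executes, giving 4.
  utils.gen: a read changed (schema.gen 2->4) — executes, giving -2 — identical to its old value.
  audit.gen: a read changed (schema.gen 2->4) — executes, giving -2 — identical to its old value.

Note where the cutoff bites: bundle.gen is checked, finds nothing changed, and keeps its cache.

The edit dirties: audit.gen, bundle.gen, delta.gen, index.gen, schema.gen, stats.gen, utils.gen.
5 target commands run: audit.gen, delta.gen, index.gen, schema.gen, utils.gen.
Cache hits after checking: bundle.gen, stats.gen.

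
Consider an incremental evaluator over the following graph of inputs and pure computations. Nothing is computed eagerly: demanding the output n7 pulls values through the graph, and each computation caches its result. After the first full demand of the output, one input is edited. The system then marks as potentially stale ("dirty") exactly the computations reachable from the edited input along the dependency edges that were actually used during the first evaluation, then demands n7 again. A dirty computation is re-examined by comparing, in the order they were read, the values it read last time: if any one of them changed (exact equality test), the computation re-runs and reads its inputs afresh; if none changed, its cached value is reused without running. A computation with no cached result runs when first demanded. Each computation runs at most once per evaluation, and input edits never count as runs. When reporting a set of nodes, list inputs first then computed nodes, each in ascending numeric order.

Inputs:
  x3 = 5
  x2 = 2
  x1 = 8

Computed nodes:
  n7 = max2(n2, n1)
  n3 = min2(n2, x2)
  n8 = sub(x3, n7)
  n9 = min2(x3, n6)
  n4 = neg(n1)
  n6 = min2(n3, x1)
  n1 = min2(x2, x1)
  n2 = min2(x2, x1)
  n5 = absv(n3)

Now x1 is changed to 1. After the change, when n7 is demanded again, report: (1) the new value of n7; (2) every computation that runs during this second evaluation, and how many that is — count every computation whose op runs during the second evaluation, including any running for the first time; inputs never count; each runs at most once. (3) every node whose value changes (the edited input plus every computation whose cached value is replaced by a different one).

n7 now evaluates to 1.
Run set: n1, n2, n7 (3 run).
Changed values: x1, n1, n2, n7.

Initial pass — values computed on the first demand:
  n1 = min2(2, 8) = 2
  n2 = min2(2, 8) = 2
  n7 = max2(2, 2) = 2

Second demand — change propagation:
  n1: re-runs because x1 8->1; new result 1.
  n2: re-runs because x1 8->1; new result 1.
  n7: re-runs because n2 2->1; n1 2->1; new result 1.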